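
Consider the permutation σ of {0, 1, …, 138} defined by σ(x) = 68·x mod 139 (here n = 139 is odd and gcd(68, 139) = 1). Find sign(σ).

Start at x=45: 45 → 2 → 136 → 74 → 28 → 97 → 63 → … (one orbit).
π_68 has 2 disjoint cycles with lengths [138, 1] on {0,…,138}.
2 cycles on 139: each ℓ→(−1)^(ℓ−1), product (−1)^137 = -1.

-1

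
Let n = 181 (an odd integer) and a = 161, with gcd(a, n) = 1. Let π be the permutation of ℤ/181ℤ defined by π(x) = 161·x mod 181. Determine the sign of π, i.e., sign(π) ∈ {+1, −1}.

+1

Trace 170: π^k(170) = [170, 39, 125, 34, 44, 25, 43] for k=0..6.
Cycle type of π: 45×4 + 1; total 5 cycles.
n − c = 181 − 5 = 176; sign = (−1)^176 = +1.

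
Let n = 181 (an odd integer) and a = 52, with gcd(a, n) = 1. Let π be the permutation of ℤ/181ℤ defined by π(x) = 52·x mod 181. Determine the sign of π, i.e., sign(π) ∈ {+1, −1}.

Trace 45: π^k(45) = [45, 168, 48, 143, 15, 56, 16] for k=0..6.
The orbit structure of x ↦ 52x mod 181: 3 orbits of sizes [90, 90, 1].
With 3 cycles on 181 points, sign = (−1)^{181−3} = +1.
The Jacobi symbol (52|181) = +1 (Zolotarev) agrees.

+1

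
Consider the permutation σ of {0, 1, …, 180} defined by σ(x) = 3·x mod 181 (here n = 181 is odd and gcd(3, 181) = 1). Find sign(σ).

Trace 5: π^k(5) = [5, 15, 45, 135, 43, 129, 25] for k=0..6.
Decompose π into cycles: lengths [45, 45, 45, 45, 1] (5 cycles, including the fixed point 0).
5 cycles on 181: each ℓ→(−1)^(ℓ−1), product (−1)^176 = +1.

+1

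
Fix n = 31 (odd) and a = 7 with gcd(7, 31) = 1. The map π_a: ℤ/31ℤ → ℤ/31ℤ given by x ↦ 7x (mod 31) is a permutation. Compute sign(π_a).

+1

Start at x=16: 16 → 19 → 9 → 1 → 7 → 18 → 2 → … (one orbit).
Cycle lengths of π_7 on ℤ/31ℤ: [15, 15, 1]; 3 cycles in total.
n − c = 31 − 3 = 28; sign = (−1)^28 = +1.
The Jacobi symbol (7|31) = +1 (Zolotarev) agrees.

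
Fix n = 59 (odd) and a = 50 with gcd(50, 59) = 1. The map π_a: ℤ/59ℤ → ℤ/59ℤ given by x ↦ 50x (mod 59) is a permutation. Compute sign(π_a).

Orbit of 47 under x↦50x: [47, 49, 31, 16, 33, 57, 18]… (length divides ord_59(50)).
The orbit structure of x ↦ 50x mod 59: 2 orbits of sizes [58, 1].
sign(π) = (−1)^{n − #cycles} = (−1)^{59−2} = (−1)^57 = -1.

-1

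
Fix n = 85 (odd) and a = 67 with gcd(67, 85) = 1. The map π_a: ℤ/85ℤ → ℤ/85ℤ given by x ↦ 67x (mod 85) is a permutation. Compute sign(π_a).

Start at x=1: 1 → 67 → 69 → 33 → 1 (one orbit).
The orbit structure of x ↦ 67x mod 85: 26 orbits of sizes [4, 4, 4, 4, 4, 4, 4, 4, 4, 4, 4, 4, 4, 4, 4, 4, 4, 2, 2, 2, 2, 2, 2, 2, 2, 1].
With 26 cycles on 85 points, sign = (−1)^{85−26} = -1.

-1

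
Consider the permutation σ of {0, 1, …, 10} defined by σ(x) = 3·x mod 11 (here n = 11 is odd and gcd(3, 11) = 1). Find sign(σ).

+1

Orbit of 4 under x↦3x: [4, 1, 3, 9, 5]… (length divides ord_11(3)).
π_3 has 3 disjoint cycles with lengths [5, 5, 1] on {0,…,10}.
Σ(ℓ_i−1) = 11−3 = 8; sign = (−1)^8 = +1.
Zolotarev: (3|11) = +1, matching the cycle-count sign.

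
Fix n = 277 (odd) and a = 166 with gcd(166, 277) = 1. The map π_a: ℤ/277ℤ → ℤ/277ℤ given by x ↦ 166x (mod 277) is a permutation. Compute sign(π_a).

-1

Start at x=149: 149 → 81 → 150 → 247 → 6 → 165 → 244 → … (one orbit).
Decompose π into cycles: lengths [276, 1] (2 cycles, including the fixed point 0).
Σ(ℓ_i−1) = 277−2 = 275; sign = (−1)^275 = -1.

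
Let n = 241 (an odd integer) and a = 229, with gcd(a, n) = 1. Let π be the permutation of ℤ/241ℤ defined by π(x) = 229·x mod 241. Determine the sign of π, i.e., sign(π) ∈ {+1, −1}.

Orbit of 166 under x↦229x: [166, 177, 45, 183, 214, 83, 209]… (length divides ord_241(229)).
π_229 has 3 disjoint cycles with lengths [120, 120, 1] on {0,…,240}.
sign(π) = (−1)^{n − #cycles} = (−1)^{241−3} = (−1)^238 = +1.

+1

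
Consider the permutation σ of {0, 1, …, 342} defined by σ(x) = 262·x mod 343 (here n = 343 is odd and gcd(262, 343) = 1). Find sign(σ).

-1

Orbit of 167 under x↦262x: [167, 193, 145, 260, 206, 121, 146]… (length divides ord_343(262)).
Cycle type of π: 294 + 42 + 6 + 1; total 4 cycles.
With 4 cycles on 343 points, sign = (−1)^{343−4} = -1.
Zolotarev: (262|343) = -1, matching the cycle-count sign.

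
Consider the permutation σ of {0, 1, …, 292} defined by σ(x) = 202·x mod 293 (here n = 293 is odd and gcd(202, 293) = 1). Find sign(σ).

+1

Orbit of 222 under x↦202x: [222, 15, 100, 276, 82, 156, 161]… (length divides ord_293(202)).
Cycle type of π: 146×2 + 1; total 3 cycles.
293 − 3 = 290 transpositions; sign(π) = (−1)^290 = +1.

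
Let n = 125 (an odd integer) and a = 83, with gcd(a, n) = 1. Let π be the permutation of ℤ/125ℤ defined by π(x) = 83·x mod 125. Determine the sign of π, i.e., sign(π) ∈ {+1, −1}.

-1

Trace 23: π^k(23) = [23, 34, 72, 101, 8, 39, 112] for k=0..6.
Cycle type of π: 100 + 20 + 4 + 1; total 4 cycles.
With 4 cycles on 125 points, sign = (−1)^{125−4} = -1.
Check: (83/125) = -1 by Zolotarev.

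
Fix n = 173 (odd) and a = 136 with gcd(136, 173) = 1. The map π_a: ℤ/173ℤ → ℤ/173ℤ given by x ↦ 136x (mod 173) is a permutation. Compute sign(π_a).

+1

Start at x=133: 133 → 96 → 81 → 117 → 169 → 148 → 60 → … (one orbit).
Decompose π into cycles: lengths [43, 43, 43, 43, 1] (5 cycles, including the fixed point 0).
sign(π) = (−1)^{n − #cycles} = (−1)^{173−5} = (−1)^168 = +1.
Check: (136/173) = +1 by Zolotarev.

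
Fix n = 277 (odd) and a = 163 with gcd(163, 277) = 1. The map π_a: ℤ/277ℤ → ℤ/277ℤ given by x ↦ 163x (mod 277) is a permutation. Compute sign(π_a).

Start at x=78: 78 → 249 → 145 → 90 → 266 → 146 → 253 → … (one orbit).
The orbit structure of x ↦ 163x mod 277: 2 orbits of sizes [276, 1].
277 − 2 = 275 transpositions; sign(π) = (−1)^275 = -1.

-1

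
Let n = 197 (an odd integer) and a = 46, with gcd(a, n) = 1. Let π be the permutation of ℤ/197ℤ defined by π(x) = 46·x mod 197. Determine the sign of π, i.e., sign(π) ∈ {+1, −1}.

-1

Orbit of 135 under x↦46x: [135, 103, 10, 66, 81, 180, 6]… (length divides ord_197(46)).
Decompose π into cycles: lengths [196, 1] (2 cycles, including the fixed point 0).
With 2 cycles on 197 points, sign = (−1)^{197−2} = -1.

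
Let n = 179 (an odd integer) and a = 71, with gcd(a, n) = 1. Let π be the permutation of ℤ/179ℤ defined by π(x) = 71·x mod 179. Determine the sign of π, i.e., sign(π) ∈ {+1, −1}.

-1

Start at x=84: 84 → 57 → 109 → 42 → 118 → 144 → 21 → … (one orbit).
π_71 has 2 disjoint cycles with lengths [178, 1] on {0,…,178}.
n − c = 179 − 2 = 177; sign = (−1)^177 = -1.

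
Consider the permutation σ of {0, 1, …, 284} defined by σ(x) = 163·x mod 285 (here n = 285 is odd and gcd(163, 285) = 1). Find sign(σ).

-1

Trace 58: π^k(58) = [58, 49, 7, 1, 163, 64, 172] for k=0..6.
π_163 has 42 disjoint cycles with lengths [12, 12, 12, 12, 12, 12, 12, 12, 12, 12, 12, 12, 12, 12, 12, 12, 12, 12, 4, 4, 4, 3, 3, 3, 3, 3, 3, 3, 3, 3, 3, 3, 3, 3, 3, 3, 3, 3, 3, 1, 1, 1] on {0,…,284}.
Σ(ℓ_i−1) = 285−42 = 243; sign = (−1)^243 = -1.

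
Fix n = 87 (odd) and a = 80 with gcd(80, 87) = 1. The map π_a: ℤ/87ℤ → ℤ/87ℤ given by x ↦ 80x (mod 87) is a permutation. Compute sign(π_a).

-1

Trace 1: π^k(1) = [1, 80, 49, 5, 52, 71, 25] for k=0..6.
8 cycles of lengths [14, 14, 14, 14, 14, 14, 2, 1].
Σ(ℓ_i−1) = 87−8 = 79; sign = (−1)^79 = -1.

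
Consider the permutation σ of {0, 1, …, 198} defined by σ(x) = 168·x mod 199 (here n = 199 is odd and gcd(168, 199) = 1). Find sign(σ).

-1

Start at x=79: 79 → 138 → 100 → 84 → 182 → 129 → 180 → … (one orbit).
2 cycles of lengths [198, 1].
2 cycles on 199: each ℓ→(−1)^(ℓ−1), product (−1)^197 = -1.
The Jacobi symbol (168|199) = -1 (Zolotarev) agrees.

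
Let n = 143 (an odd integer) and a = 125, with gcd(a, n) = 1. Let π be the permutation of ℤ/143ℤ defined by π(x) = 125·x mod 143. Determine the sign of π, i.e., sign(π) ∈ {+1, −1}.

Trace 31: π^k(31) = [31, 14, 34, 103, 5, 53, 47] for k=0..6.
π_125 has 12 disjoint cycles with lengths [20, 20, 20, 20, 20, 20, 5, 5, 4, 4, 4, 1] on {0,…,142}.
n − c = 143 − 12 = 131; sign = (−1)^131 = -1.
Via Zolotarev, sign(π_{125}) = (125|143) = -1.

-1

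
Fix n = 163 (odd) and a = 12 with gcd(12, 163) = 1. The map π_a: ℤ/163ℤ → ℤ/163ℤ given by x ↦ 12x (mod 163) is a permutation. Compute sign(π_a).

Start at x=75: 75 → 85 → 42 → 15 → 17 → 41 → 3 → … (one orbit).
π_12 has 2 disjoint cycles with lengths [162, 1] on {0,…,162}.
Σ(ℓ_i−1) = 163−2 = 161; sign = (−1)^161 = -1.
Via Zolotarev, sign(π_{12}) = (12|163) = -1.

-1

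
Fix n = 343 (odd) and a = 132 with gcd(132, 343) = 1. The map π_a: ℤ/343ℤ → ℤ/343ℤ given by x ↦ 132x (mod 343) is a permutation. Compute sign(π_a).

Trace 99: π^k(99) = [99, 34, 29, 55, 57, 321, 183] for k=0..6.
π_132 has 10 disjoint cycles with lengths [98, 98, 98, 14, 14, 14, 2, 2, 2, 1] on {0,…,342}.
With 10 cycles on 343 points, sign = (−1)^{343−10} = -1.

-1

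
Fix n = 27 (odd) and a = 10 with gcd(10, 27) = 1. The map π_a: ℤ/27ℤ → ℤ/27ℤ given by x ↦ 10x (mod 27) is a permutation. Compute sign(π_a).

Orbit of 1 under x↦10x: [1, 10, 19]… (length divides ord_27(10)).
15 cycles of lengths [3, 3, 3, 3, 3, 3, 1, 1, 1, 1, 1, 1, 1, 1, 1].
Σ(ℓ_i−1) = 27−15 = 12; sign = (−1)^12 = +1.

+1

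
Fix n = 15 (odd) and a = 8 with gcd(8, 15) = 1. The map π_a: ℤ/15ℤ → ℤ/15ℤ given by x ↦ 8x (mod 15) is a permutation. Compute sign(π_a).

+1

Orbit of 1 under x↦8x: [1, 8, 4, 2]… (length divides ord_15(8)).
Decompose π into cycles: lengths [4, 4, 4, 2, 1] (5 cycles, including the fixed point 0).
Σ(ℓ_i−1) = 15−5 = 10; sign = (−1)^10 = +1.
Check: (8/15) = +1 by Zolotarev.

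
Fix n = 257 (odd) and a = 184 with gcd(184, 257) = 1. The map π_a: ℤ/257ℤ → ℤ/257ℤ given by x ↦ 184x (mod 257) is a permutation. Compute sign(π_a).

Trace 128: π^k(128) = [128, 165, 34, 88, 1, 184, 189] for k=0..6.
5 cycles of lengths [64, 64, 64, 64, 1].
5 cycles on 257: each ℓ→(−1)^(ℓ−1), product (−1)^252 = +1.

+1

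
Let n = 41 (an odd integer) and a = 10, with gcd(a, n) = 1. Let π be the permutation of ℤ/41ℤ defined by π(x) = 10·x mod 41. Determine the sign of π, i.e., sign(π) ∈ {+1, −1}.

Trace 10: π^k(10) = [10, 18, 16, 37, 1] for k=0..4.
π_10 has 9 disjoint cycles with lengths [5, 5, 5, 5, 5, 5, 5, 5, 1] on {0,…,40}.
Σ(ℓ_i−1) = 41−9 = 32; sign = (−1)^32 = +1.
(10|41)_J = +1 (Zolotarev's lemma cross-check).

+1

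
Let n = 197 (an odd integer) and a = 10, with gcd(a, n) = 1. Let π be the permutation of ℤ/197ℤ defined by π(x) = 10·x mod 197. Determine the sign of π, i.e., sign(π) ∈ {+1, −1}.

+1

Orbit of 143 under x↦10x: [143, 51, 116, 175, 174, 164, 64]… (length divides ord_197(10)).
π_10 has 3 disjoint cycles with lengths [98, 98, 1] on {0,…,196}.
3 cycles on 197: each ℓ→(−1)^(ℓ−1), product (−1)^194 = +1.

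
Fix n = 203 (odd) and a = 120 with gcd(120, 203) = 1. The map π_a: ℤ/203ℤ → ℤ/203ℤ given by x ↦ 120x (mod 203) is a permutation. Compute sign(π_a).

Start at x=169: 169 → 183 → 36 → 57 → 141 → 71 → 197 → … (one orbit).
Cycle type of π: 14×14 + 1×7; total 21 cycles.
21 cycles on 203: each ℓ→(−1)^(ℓ−1), product (−1)^182 = +1.

+1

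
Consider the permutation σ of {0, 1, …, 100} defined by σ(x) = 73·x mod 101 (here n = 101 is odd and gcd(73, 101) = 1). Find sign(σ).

Orbit of 12 under x↦73x: [12, 68, 15, 85, 44, 81, 55]… (length divides ord_101(73)).
Cycle type of π: 100 + 1; total 2 cycles.
n − c = 101 − 2 = 99; sign = (−1)^99 = -1.
(73|101)_J = -1 (Zolotarev's lemma cross-check).

-1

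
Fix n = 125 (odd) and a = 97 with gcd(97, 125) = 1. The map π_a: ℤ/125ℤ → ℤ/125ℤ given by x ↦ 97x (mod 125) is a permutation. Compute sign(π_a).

Orbit of 51 under x↦97x: [51, 72, 109, 73, 81, 107, 4]… (length divides ord_125(97)).
The orbit structure of x ↦ 97x mod 125: 4 orbits of sizes [100, 20, 4, 1].
n − c = 125 − 4 = 121; sign = (−1)^121 = -1.
(97|125)_J = -1 (Zolotarev's lemma cross-check).

-1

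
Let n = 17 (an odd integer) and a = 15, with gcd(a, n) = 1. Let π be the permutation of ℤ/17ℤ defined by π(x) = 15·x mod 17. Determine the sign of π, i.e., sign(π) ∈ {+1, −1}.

+1

Trace 4: π^k(4) = [4, 9, 16, 2, 13, 8, 1] for k=0..6.
The orbit structure of x ↦ 15x mod 17: 3 orbits of sizes [8, 8, 1].
sign(π) = (−1)^{n − #cycles} = (−1)^{17−3} = (−1)^14 = +1.
Via Zolotarev, sign(π_{15}) = (15|17) = +1.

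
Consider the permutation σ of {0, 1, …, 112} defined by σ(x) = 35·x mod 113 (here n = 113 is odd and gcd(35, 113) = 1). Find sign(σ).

-1

Start at x=69: 69 → 42 → 1 → 35 → 95 → 48 → 98 → … (one orbit).
Cycle type of π: 16×7 + 1; total 8 cycles.
Σ(ℓ_i−1) = 113−8 = 105; sign = (−1)^105 = -1.
The Jacobi symbol (35|113) = -1 (Zolotarev) agrees.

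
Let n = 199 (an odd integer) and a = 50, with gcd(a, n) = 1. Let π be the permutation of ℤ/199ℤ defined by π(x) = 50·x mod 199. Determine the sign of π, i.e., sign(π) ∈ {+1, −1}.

+1

Start at x=51: 51 → 162 → 140 → 35 → 158 → 139 → 184 → … (one orbit).
The orbit structure of x ↦ 50x mod 199: 3 orbits of sizes [99, 99, 1].
Σ(ℓ_i−1) = 199−3 = 196; sign = (−1)^196 = +1.
Via Zolotarev, sign(π_{50}) = (50|199) = +1.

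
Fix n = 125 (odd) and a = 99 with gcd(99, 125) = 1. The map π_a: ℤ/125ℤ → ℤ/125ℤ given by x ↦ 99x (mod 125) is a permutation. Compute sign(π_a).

+1

Start at x=124: 124 → 26 → 74 → 76 → 24 → 1 → 99 → … (one orbit).
π_99 has 23 disjoint cycles with lengths [10, 10, 10, 10, 10, 10, 10, 10, 10, 10, 2, 2, 2, 2, 2, 2, 2, 2, 2, 2, 2, 2, 1] on {0,…,124}.
sign(π) = (−1)^{n − #cycles} = (−1)^{125−23} = (−1)^102 = +1.
Zolotarev: (99|125) = +1, matching the cycle-count sign.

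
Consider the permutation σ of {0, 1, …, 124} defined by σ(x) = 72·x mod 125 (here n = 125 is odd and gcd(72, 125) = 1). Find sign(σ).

Trace 4: π^k(4) = [4, 38, 111, 117, 49, 28, 16] for k=0..6.
Decompose π into cycles: lengths [100, 20, 4, 1] (4 cycles, including the fixed point 0).
sign(π) = (−1)^{n − #cycles} = (−1)^{125−4} = (−1)^121 = -1.

-1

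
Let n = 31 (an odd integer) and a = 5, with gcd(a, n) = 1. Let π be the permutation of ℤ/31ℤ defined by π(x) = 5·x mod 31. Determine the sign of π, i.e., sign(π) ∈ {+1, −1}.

Start at x=1: 1 → 5 → 25 → 1 (one orbit).
Cycle type of π: 3×10 + 1; total 11 cycles.
11 cycles on 31: each ℓ→(−1)^(ℓ−1), product (−1)^20 = +1.
Check: (5/31) = +1 by Zolotarev.

+1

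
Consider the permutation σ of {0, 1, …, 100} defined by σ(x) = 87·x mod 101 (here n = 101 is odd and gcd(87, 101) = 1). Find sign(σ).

+1

Trace 87: π^k(87) = [87, 95, 84, 36, 1] for k=0..4.
The orbit structure of x ↦ 87x mod 101: 21 orbits of sizes [5, 5, 5, 5, 5, 5, 5, 5, 5, 5, 5, 5, 5, 5, 5, 5, 5, 5, 5, 5, 1].
Σ(ℓ_i−1) = 101−21 = 80; sign = (−1)^80 = +1.
Zolotarev: (87|101) = +1, matching the cycle-count sign.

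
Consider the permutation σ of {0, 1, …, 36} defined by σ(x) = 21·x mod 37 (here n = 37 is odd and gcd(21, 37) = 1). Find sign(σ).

Start at x=1: 1 → 21 → 34 → 11 → 9 → 4 → 10 → … (one orbit).
π_21 has 3 disjoint cycles with lengths [18, 18, 1] on {0,…,36}.
With 3 cycles on 37 points, sign = (−1)^{37−3} = +1.
The Jacobi symbol (21|37) = +1 (Zolotarev) agrees.

+1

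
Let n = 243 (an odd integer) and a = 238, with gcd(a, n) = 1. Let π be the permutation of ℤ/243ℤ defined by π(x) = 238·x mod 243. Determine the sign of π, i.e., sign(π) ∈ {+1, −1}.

Trace 175: π^k(175) = [175, 97, 1, 238, 25, 118, 139] for k=0..6.
Cycle type of π: 81×2 + 27×2 + 9×2 + 3×2 + 1×3; total 11 cycles.
Σ(ℓ_i−1) = 243−11 = 232; sign = (−1)^232 = +1.
Check: (238/243) = +1 by Zolotarev.

+1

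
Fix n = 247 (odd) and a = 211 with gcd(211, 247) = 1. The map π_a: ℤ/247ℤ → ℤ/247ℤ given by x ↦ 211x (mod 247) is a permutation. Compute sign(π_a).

-1

Trace 243: π^k(243) = [243, 144, 3, 139, 183, 81, 48] for k=0..6.
Cycle type of π: 18×13 + 3×4 + 1; total 18 cycles.
sign(π) = (−1)^{n − #cycles} = (−1)^{247−18} = (−1)^229 = -1.
Zolotarev: (211|247) = -1, matching the cycle-count sign.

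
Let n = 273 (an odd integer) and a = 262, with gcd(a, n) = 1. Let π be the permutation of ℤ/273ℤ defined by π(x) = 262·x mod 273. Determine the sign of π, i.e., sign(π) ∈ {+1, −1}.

+1

Start at x=124: 124 → 1 → 262 → 121 → 34 → 172 → 19 → … (one orbit).
Decompose π into cycles: lengths [12, 12, 12, 12, 12, 12, 12, 12, 12, 12, 12, 12, 12, 12, 12, 12, 12, 12, 12, 12, 12, 6, 6, 6, 1, 1, 1] (27 cycles, including the fixed point 0).
n − c = 273 − 27 = 246; sign = (−1)^246 = +1.
Via Zolotarev, sign(π_{262}) = (262|273) = +1.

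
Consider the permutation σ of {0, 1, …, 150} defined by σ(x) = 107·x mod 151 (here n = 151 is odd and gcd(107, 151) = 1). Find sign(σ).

-1

Trace 122: π^k(122) = [122, 68, 28, 127, 150, 44, 27] for k=0..6.
Cycle lengths of π_107 on ℤ/151ℤ: [50, 50, 50, 1]; 4 cycles in total.
With 4 cycles on 151 points, sign = (−1)^{151−4} = -1.
The Jacobi symbol (107|151) = -1 (Zolotarev) agrees.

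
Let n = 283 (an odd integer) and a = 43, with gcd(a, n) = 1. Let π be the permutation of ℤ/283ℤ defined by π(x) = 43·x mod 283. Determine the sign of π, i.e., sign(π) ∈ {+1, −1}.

Start at x=115: 115 → 134 → 102 → 141 → 120 → 66 → 8 → … (one orbit).
The orbit structure of x ↦ 43x mod 283: 4 orbits of sizes [94, 94, 94, 1].
4 cycles on 283: each ℓ→(−1)^(ℓ−1), product (−1)^279 = -1.

-1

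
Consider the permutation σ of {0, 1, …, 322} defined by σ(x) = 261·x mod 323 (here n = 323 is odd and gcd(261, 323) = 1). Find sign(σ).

+1

Start at x=316: 316 → 111 → 224 → 1 → 261 → 291 → 46 → … (one orbit).
Cycle lengths of π_261 on ℤ/323ℤ: [144, 144, 18, 16, 1]; 5 cycles in total.
5 cycles on 323: each ℓ→(−1)^(ℓ−1), product (−1)^318 = +1.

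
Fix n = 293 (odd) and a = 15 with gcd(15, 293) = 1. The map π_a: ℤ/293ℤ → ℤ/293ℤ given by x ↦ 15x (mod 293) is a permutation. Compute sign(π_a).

Trace 160: π^k(160) = [160, 56, 254, 1, 15, 225, 152] for k=0..6.
Cycle lengths of π_15 on ℤ/293ℤ: [146, 146, 1]; 3 cycles in total.
3 cycles on 293: each ℓ→(−1)^(ℓ−1), product (−1)^290 = +1.

+1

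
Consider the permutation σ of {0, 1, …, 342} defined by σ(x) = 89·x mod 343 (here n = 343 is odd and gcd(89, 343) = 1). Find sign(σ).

-1

Start at x=136: 136 → 99 → 236 → 81 → 6 → 191 → 192 → … (one orbit).
π_89 has 4 disjoint cycles with lengths [294, 42, 6, 1] on {0,…,342}.
n − c = 343 − 4 = 339; sign = (−1)^339 = -1.
(89|343)_J = -1 (Zolotarev's lemma cross-check).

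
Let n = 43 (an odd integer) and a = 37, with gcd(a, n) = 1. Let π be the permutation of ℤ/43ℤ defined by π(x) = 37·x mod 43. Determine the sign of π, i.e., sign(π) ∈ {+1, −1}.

-1

Trace 1: π^k(1) = [1, 37, 36, 42, 6, 7] for k=0..5.
π_37 has 8 disjoint cycles with lengths [6, 6, 6, 6, 6, 6, 6, 1] on {0,…,42}.
43 − 8 = 35 transpositions; sign(π) = (−1)^35 = -1.
(37|43)_J = -1 (Zolotarev's lemma cross-check).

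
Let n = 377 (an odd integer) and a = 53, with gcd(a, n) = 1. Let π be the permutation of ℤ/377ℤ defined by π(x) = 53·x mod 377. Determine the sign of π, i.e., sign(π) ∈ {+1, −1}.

+1

Orbit of 1 under x↦53x: [1, 53, 170, 339, 248, 326, 313]… (length divides ord_377(53)).
Cycle type of π: 7×52 + 1×13; total 65 cycles.
sign(π) = (−1)^{n − #cycles} = (−1)^{377−65} = (−1)^312 = +1.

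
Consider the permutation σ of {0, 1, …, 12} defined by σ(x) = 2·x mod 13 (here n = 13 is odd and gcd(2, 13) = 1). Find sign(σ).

-1

Start at x=7: 7 → 1 → 2 → 4 → 8 → 3 → 6 → … (one orbit).
Decompose π into cycles: lengths [12, 1] (2 cycles, including the fixed point 0).
sign(π) = (−1)^{n − #cycles} = (−1)^{13−2} = (−1)^11 = -1.
The Jacobi symbol (2|13) = -1 (Zolotarev) agrees.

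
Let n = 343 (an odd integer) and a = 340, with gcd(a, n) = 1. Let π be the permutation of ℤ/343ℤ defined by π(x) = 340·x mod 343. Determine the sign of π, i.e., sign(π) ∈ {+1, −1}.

Orbit of 163 under x↦340x: [163, 197, 95, 58, 169, 179, 149]… (length divides ord_343(340)).
Decompose π into cycles: lengths [147, 147, 21, 21, 3, 3, 1] (7 cycles, including the fixed point 0).
343 − 7 = 336 transpositions; sign(π) = (−1)^336 = +1.

+1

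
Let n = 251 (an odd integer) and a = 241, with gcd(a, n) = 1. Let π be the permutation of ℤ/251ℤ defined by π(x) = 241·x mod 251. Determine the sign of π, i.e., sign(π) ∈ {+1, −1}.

Orbit of 241 under x↦241x: [241, 100, 4, 211, 149, 16, 91]… (length divides ord_251(241)).
π_241 has 11 disjoint cycles with lengths [25, 25, 25, 25, 25, 25, 25, 25, 25, 25, 1] on {0,…,250}.
With 11 cycles on 251 points, sign = (−1)^{251−11} = +1.
The Jacobi symbol (241|251) = +1 (Zolotarev) agrees.

+1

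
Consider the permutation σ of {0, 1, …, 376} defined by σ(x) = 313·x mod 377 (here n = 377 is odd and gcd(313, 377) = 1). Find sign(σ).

Orbit of 326 under x↦313x: [326, 248, 339, 170, 53, 1, 313]… (length divides ord_377(313)).
Decompose π into cycles: lengths [7, 7, 7, 7, 7, 7, 7, 7, 7, 7, 7, 7, 7, 7, 7, 7, 7, 7, 7, 7, 7, 7, 7, 7, 7, 7, 7, 7, 7, 7, 7, 7, 7, 7, 7, 7, 7, 7, 7, 7, 7, 7, 7, 7, 7, 7, 7, 7, 7, 7, 7, 7, 1, 1, 1, 1, 1, 1, 1, 1, 1, 1, 1, 1, 1] (65 cycles, including the fixed point 0).
65 cycles on 377: each ℓ→(−1)^(ℓ−1), product (−1)^312 = +1.
The Jacobi symbol (313|377) = +1 (Zolotarev) agrees.

+1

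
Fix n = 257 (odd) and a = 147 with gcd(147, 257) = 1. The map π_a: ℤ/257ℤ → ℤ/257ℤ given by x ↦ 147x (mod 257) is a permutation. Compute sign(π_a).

-1

Start at x=89: 89 → 233 → 70 → 10 → 185 → 210 → 30 → … (one orbit).
π_147 has 2 disjoint cycles with lengths [256, 1] on {0,…,256}.
257 − 2 = 255 transpositions; sign(π) = (−1)^255 = -1.
Zolotarev: (147|257) = -1, matching the cycle-count sign.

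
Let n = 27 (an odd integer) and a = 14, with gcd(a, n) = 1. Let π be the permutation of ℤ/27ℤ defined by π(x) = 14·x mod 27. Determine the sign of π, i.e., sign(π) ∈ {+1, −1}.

Start at x=4: 4 → 2 → 1 → 14 → 7 → 17 → 22 → … (one orbit).
Cycle lengths of π_14 on ℤ/27ℤ: [18, 6, 2, 1]; 4 cycles in total.
4 cycles on 27: each ℓ→(−1)^(ℓ−1), product (−1)^23 = -1.

-1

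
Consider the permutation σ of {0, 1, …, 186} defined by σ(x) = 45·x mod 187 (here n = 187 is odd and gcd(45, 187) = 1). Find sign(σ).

-1

Orbit of 1 under x↦45x: [1, 45, 155, 56, 89, 78, 144]… (length divides ord_187(45)).
The orbit structure of x ↦ 45x mod 187: 22 orbits of sizes [16, 16, 16, 16, 16, 16, 16, 16, 16, 16, 16, 1, 1, 1, 1, 1, 1, 1, 1, 1, 1, 1].
With 22 cycles on 187 points, sign = (−1)^{187−22} = -1.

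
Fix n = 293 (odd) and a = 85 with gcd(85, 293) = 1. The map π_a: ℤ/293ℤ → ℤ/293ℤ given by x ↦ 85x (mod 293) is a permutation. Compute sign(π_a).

Orbit of 267 under x↦85x: [267, 134, 256, 78, 184, 111, 59]… (length divides ord_293(85)).
Cycle lengths of π_85 on ℤ/293ℤ: [292, 1]; 2 cycles in total.
2 cycles on 293: each ℓ→(−1)^(ℓ−1), product (−1)^291 = -1.
Via Zolotarev, sign(π_{85}) = (85|293) = -1.

-1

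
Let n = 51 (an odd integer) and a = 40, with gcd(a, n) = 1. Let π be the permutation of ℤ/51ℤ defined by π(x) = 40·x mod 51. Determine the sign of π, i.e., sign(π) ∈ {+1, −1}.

Orbit of 25 under x↦40x: [25, 31, 16, 28, 49, 22, 13]… (length divides ord_51(40)).
Cycle type of π: 16×3 + 1×3; total 6 cycles.
With 6 cycles on 51 points, sign = (−1)^{51−6} = -1.
Check: (40/51) = -1 by Zolotarev.

-1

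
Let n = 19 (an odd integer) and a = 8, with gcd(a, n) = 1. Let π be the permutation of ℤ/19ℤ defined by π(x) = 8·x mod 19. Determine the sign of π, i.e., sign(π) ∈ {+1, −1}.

Orbit of 18 under x↦8x: [18, 11, 12, 1, 8, 7]… (length divides ord_19(8)).
Cycle type of π: 6×3 + 1; total 4 cycles.
4 cycles on 19: each ℓ→(−1)^(ℓ−1), product (−1)^15 = -1.
Zolotarev: (8|19) = -1, matching the cycle-count sign.

-1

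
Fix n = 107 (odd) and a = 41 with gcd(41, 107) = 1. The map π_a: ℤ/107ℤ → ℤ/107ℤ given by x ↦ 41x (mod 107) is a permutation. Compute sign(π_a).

Trace 37: π^k(37) = [37, 19, 30, 53, 33, 69, 47] for k=0..6.
Decompose π into cycles: lengths [53, 53, 1] (3 cycles, including the fixed point 0).
n − c = 107 − 3 = 104; sign = (−1)^104 = +1.
Check: (41/107) = +1 by Zolotarev.

+1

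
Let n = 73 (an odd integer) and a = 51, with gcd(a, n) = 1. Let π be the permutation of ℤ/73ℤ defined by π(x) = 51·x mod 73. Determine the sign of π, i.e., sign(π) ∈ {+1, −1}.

-1

Orbit of 1 under x↦51x: [1, 51, 46, 10, 72, 22, 27]… (length divides ord_73(51)).
10 cycles of lengths [8, 8, 8, 8, 8, 8, 8, 8, 8, 1].
n − c = 73 − 10 = 63; sign = (−1)^63 = -1.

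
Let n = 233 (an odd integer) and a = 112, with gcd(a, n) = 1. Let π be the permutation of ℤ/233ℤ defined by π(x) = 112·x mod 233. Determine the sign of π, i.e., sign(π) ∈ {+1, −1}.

+1

Trace 13: π^k(13) = [13, 58, 205, 126, 132, 105, 110] for k=0..6.
Cycle lengths of π_112 on ℤ/233ℤ: [116, 116, 1]; 3 cycles in total.
n − c = 233 − 3 = 230; sign = (−1)^230 = +1.
Check: (112/233) = +1 by Zolotarev.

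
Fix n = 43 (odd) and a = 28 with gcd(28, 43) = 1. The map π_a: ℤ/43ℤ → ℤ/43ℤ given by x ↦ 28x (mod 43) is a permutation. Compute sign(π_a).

-1

Orbit of 35 under x↦28x: [35, 34, 6, 39, 17, 3, 41]… (length divides ord_43(28)).
2 cycles of lengths [42, 1].
With 2 cycles on 43 points, sign = (−1)^{43−2} = -1.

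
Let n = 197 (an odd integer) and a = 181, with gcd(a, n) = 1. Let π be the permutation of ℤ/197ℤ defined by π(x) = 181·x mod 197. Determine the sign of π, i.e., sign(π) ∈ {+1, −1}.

Start at x=42: 42 → 116 → 114 → 146 → 28 → 143 → 76 → … (one orbit).
Cycle type of π: 98×2 + 1; total 3 cycles.
n − c = 197 − 3 = 194; sign = (−1)^194 = +1.

+1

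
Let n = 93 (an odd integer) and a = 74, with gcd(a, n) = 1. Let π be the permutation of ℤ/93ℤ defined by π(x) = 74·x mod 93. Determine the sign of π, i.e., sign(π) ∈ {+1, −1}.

+1

Orbit of 4 under x↦74x: [4, 17, 49, 92, 19, 11, 70]… (length divides ord_93(74)).
π_74 has 5 disjoint cycles with lengths [30, 30, 30, 2, 1] on {0,…,92}.
Σ(ℓ_i−1) = 93−5 = 88; sign = (−1)^88 = +1.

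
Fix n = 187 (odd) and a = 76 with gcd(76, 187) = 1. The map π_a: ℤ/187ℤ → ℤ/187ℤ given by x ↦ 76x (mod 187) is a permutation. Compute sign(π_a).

Start at x=87: 87 → 67 → 43 → 89 → 32 → 1 → 76 → … (one orbit).
π_76 has 28 disjoint cycles with lengths [8, 8, 8, 8, 8, 8, 8, 8, 8, 8, 8, 8, 8, 8, 8, 8, 8, 8, 8, 8, 8, 8, 2, 2, 2, 2, 2, 1] on {0,…,186}.
Σ(ℓ_i−1) = 187−28 = 159; sign = (−1)^159 = -1.
(76|187)_J = -1 (Zolotarev's lemma cross-check).

-1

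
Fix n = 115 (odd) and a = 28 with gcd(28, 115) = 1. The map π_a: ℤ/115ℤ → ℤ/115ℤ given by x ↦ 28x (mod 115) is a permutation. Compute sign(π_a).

Trace 97: π^k(97) = [97, 71, 33, 4, 112, 31, 63] for k=0..6.
π_28 has 5 disjoint cycles with lengths [44, 44, 22, 4, 1] on {0,…,114}.
With 5 cycles on 115 points, sign = (−1)^{115−5} = +1.

+1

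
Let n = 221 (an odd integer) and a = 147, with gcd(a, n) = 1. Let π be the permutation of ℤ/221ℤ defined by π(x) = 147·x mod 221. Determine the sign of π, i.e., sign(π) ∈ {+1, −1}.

Orbit of 199 under x↦147x: [199, 81, 194, 9, 218, 1, 147]… (length divides ord_221(147)).
The orbit structure of x ↦ 147x mod 221: 8 orbits of sizes [48, 48, 48, 48, 16, 6, 6, 1].
With 8 cycles on 221 points, sign = (−1)^{221−8} = -1.

-1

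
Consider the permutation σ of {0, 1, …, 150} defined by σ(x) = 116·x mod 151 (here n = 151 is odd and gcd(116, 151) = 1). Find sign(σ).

+1

Start at x=69: 69 → 1 → 116 → 17 → 9 → 138 → 2 → … (one orbit).
π_116 has 3 disjoint cycles with lengths [75, 75, 1] on {0,…,150}.
Σ(ℓ_i−1) = 151−3 = 148; sign = (−1)^148 = +1.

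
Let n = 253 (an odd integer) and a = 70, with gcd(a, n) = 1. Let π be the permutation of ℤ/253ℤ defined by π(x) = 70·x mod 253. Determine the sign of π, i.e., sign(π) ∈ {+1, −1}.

Start at x=70: 70 → 93 → 185 → 47 → 1 → 70 (one orbit).
π_70 has 69 disjoint cycles with lengths [5, 5, 5, 5, 5, 5, 5, 5, 5, 5, 5, 5, 5, 5, 5, 5, 5, 5, 5, 5, 5, 5, 5, 5, 5, 5, 5, 5, 5, 5, 5, 5, 5, 5, 5, 5, 5, 5, 5, 5, 5, 5, 5, 5, 5, 5, 1, 1, 1, 1, 1, 1, 1, 1, 1, 1, 1, 1, 1, 1, 1, 1, 1, 1, 1, 1, 1, 1, 1] on {0,…,252}.
sign(π) = (−1)^{n − #cycles} = (−1)^{253−69} = (−1)^184 = +1.

+1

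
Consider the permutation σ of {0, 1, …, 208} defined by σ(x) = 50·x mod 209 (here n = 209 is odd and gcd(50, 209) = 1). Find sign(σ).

Start at x=144: 144 → 94 → 102 → 84 → 20 → 164 → 49 → … (one orbit).
π_50 has 11 disjoint cycles with lengths [30, 30, 30, 30, 30, 30, 10, 6, 6, 6, 1] on {0,…,208}.
With 11 cycles on 209 points, sign = (−1)^{209−11} = +1.

+1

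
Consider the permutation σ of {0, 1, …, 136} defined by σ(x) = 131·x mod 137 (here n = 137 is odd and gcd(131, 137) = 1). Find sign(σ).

-1

Start at x=112: 112 → 13 → 59 → 57 → 69 → 134 → 18 → … (one orbit).
π_131 has 2 disjoint cycles with lengths [136, 1] on {0,…,136}.
137 − 2 = 135 transpositions; sign(π) = (−1)^135 = -1.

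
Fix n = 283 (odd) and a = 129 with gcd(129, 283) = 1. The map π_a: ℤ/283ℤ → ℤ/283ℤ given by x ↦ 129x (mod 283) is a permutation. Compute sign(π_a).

+1

Trace 215: π^k(215) = [215, 1, 129, 227, 134, 23, 137] for k=0..6.
Decompose π into cycles: lengths [141, 141, 1] (3 cycles, including the fixed point 0).
3 cycles on 283: each ℓ→(−1)^(ℓ−1), product (−1)^280 = +1.
Check: (129/283) = +1 by Zolotarev.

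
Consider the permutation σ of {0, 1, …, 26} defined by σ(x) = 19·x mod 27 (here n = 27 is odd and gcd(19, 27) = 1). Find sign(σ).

Trace 10: π^k(10) = [10, 1, 19] for k=0..2.
π_19 has 15 disjoint cycles with lengths [3, 3, 3, 3, 3, 3, 1, 1, 1, 1, 1, 1, 1, 1, 1] on {0,…,26}.
27 − 15 = 12 transpositions; sign(π) = (−1)^12 = +1.
The Jacobi symbol (19|27) = +1 (Zolotarev) agrees.

+1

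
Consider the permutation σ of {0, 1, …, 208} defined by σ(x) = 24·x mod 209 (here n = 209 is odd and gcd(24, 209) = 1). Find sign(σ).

-1

Start at x=197: 197 → 130 → 194 → 58 → 138 → 177 → 68 → … (one orbit).
π_24 has 6 disjoint cycles with lengths [90, 90, 10, 9, 9, 1] on {0,…,208}.
n − c = 209 − 6 = 203; sign = (−1)^203 = -1.
Check: (24/209) = -1 by Zolotarev.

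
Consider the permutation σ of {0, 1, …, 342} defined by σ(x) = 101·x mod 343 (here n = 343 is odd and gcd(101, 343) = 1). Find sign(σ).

Orbit of 226 under x↦101x: [226, 188, 123, 75, 29, 185, 163]… (length divides ord_343(101)).
Cycle type of π: 294 + 42 + 6 + 1; total 4 cycles.
With 4 cycles on 343 points, sign = (−1)^{343−4} = -1.

-1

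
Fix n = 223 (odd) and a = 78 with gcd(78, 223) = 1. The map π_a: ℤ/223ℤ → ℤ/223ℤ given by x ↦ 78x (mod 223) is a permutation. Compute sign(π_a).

Start at x=143: 143 → 4 → 89 → 29 → 32 → 43 → 9 → … (one orbit).
Decompose π into cycles: lengths [111, 111, 1] (3 cycles, including the fixed point 0).
223 − 3 = 220 transpositions; sign(π) = (−1)^220 = +1.

+1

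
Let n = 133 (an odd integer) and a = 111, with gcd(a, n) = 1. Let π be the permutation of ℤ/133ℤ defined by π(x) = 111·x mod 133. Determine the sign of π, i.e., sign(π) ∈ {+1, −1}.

-1

Trace 55: π^k(55) = [55, 120, 20, 92, 104, 106, 62] for k=0..6.
Cycle lengths of π_111 on ℤ/133ℤ: [18, 18, 18, 18, 18, 18, 9, 9, 2, 2, 2, 1]; 12 cycles in total.
Σ(ℓ_i−1) = 133−12 = 121; sign = (−1)^121 = -1.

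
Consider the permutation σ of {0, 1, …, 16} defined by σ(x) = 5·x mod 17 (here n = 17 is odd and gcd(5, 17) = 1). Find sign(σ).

-1

Start at x=3: 3 → 15 → 7 → 1 → 5 → 8 → 6 → … (one orbit).
Cycle lengths of π_5 on ℤ/17ℤ: [16, 1]; 2 cycles in total.
2 cycles on 17: each ℓ→(−1)^(ℓ−1), product (−1)^15 = -1.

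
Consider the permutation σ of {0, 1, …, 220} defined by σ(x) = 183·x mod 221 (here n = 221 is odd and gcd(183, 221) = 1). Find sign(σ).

Trace 1: π^k(1) = [1, 183, 118, 157] for k=0..3.
Cycle type of π: 4×52 + 1×13; total 65 cycles.
With 65 cycles on 221 points, sign = (−1)^{221−65} = +1.

+1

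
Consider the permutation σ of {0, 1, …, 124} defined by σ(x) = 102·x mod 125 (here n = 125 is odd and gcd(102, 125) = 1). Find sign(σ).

-1

Trace 97: π^k(97) = [97, 19, 63, 51, 77, 104, 108] for k=0..6.
Cycle type of π: 100 + 20 + 4 + 1; total 4 cycles.
Σ(ℓ_i−1) = 125−4 = 121; sign = (−1)^121 = -1.
Via Zolotarev, sign(π_{102}) = (102|125) = -1.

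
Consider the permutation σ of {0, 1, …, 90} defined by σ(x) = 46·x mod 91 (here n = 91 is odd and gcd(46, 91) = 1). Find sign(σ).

Start at x=57: 57 → 74 → 37 → 64 → 32 → 16 → 8 → … (one orbit).
Decompose π into cycles: lengths [12, 12, 12, 12, 12, 12, 12, 3, 3, 1] (10 cycles, including the fixed point 0).
sign(π) = (−1)^{n − #cycles} = (−1)^{91−10} = (−1)^81 = -1.

-1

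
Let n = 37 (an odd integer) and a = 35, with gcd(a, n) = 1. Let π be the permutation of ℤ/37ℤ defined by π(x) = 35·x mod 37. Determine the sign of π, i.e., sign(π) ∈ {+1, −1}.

-1

Orbit of 12 under x↦35x: [12, 13, 11, 15, 7, 23, 28]… (length divides ord_37(35)).
π_35 has 2 disjoint cycles with lengths [36, 1] on {0,…,36}.
n − c = 37 − 2 = 35; sign = (−1)^35 = -1.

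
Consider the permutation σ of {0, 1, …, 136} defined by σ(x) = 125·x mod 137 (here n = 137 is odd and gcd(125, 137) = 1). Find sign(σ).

Start at x=107: 107 → 86 → 64 → 54 → 37 → 104 → 122 → … (one orbit).
Cycle lengths of π_125 on ℤ/137ℤ: [136, 1]; 2 cycles in total.
2 cycles on 137: each ℓ→(−1)^(ℓ−1), product (−1)^135 = -1.

-1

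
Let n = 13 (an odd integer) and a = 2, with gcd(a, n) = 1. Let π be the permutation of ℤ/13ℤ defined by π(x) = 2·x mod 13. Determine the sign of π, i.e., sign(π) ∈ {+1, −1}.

-1

Trace 3: π^k(3) = [3, 6, 12, 11, 9, 5, 10] for k=0..6.
Cycle type of π: 12 + 1; total 2 cycles.
n − c = 13 − 2 = 11; sign = (−1)^11 = -1.
(2|13)_J = -1 (Zolotarev's lemma cross-check).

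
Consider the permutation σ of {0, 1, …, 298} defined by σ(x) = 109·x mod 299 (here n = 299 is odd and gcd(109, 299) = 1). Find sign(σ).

+1

Orbit of 116 under x↦109x: [116, 86, 105, 83, 77, 21, 196]… (length divides ord_299(109)).
11 cycles of lengths [44, 44, 44, 44, 44, 44, 22, 4, 4, 4, 1].
n − c = 299 − 11 = 288; sign = (−1)^288 = +1.
Zolotarev: (109|299) = +1, matching the cycle-count sign.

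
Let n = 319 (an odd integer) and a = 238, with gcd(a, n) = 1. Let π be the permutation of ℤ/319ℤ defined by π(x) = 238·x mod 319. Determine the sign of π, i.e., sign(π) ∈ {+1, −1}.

Trace 146: π^k(146) = [146, 296, 268, 303, 20, 294, 111] for k=0..6.
Cycle lengths of π_238 on ℤ/319ℤ: [70, 70, 70, 70, 14, 14, 10, 1]; 8 cycles in total.
319 − 8 = 311 transpositions; sign(π) = (−1)^311 = -1.

-1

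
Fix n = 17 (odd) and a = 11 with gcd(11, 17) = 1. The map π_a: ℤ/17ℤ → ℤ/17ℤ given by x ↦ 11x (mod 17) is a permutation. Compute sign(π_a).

Orbit of 16 under x↦11x: [16, 6, 15, 12, 13, 7, 9]… (length divides ord_17(11)).
2 cycles of lengths [16, 1].
n − c = 17 − 2 = 15; sign = (−1)^15 = -1.
The Jacobi symbol (11|17) = -1 (Zolotarev) agrees.

-1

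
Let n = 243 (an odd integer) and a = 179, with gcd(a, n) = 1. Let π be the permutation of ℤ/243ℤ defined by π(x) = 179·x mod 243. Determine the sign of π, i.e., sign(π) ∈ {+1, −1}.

Start at x=8: 8 → 217 → 206 → 181 → 80 → 226 → 116 → … (one orbit).
The orbit structure of x ↦ 179x mod 243: 14 orbits of sizes [54, 54, 54, 18, 18, 18, 6, 6, 6, 2, 2, 2, 2, 1].
n − c = 243 − 14 = 229; sign = (−1)^229 = -1.

-1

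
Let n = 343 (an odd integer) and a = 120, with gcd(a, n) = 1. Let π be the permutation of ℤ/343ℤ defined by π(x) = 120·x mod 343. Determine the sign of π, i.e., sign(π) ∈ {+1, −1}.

Orbit of 323 under x↦120x: [323, 1, 120, 337, 309, 36, 204]… (length divides ord_343(120)).
The orbit structure of x ↦ 120x mod 343: 19 orbits of sizes [49, 49, 49, 49, 49, 49, 7, 7, 7, 7, 7, 7, 1, 1, 1, 1, 1, 1, 1].
19 cycles on 343: each ℓ→(−1)^(ℓ−1), product (−1)^324 = +1.

+1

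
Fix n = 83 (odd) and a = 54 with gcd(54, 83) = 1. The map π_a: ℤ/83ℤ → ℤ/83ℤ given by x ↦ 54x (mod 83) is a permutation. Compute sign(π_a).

-1

Orbit of 23 under x↦54x: [23, 80, 4, 50, 44, 52, 69]… (length divides ord_83(54)).
Decompose π into cycles: lengths [82, 1] (2 cycles, including the fixed point 0).
83 − 2 = 81 transpositions; sign(π) = (−1)^81 = -1.
The Jacobi symbol (54|83) = -1 (Zolotarev) agrees.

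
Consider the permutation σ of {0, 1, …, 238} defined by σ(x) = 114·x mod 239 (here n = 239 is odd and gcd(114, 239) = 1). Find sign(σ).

-1

Orbit of 137 under x↦114x: [137, 83, 141, 61, 23, 232, 158]… (length divides ord_239(114)).
Cycle lengths of π_114 on ℤ/239ℤ: [238, 1]; 2 cycles in total.
With 2 cycles on 239 points, sign = (−1)^{239−2} = -1.
Zolotarev: (114|239) = -1, matching the cycle-count sign.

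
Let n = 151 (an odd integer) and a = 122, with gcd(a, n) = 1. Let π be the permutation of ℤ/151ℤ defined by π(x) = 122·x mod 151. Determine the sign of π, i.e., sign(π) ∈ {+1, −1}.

Start at x=67: 67 → 20 → 24 → 59 → 101 → 91 → 79 → … (one orbit).
Decompose π into cycles: lengths [50, 50, 50, 1] (4 cycles, including the fixed point 0).
sign(π) = (−1)^{n − #cycles} = (−1)^{151−4} = (−1)^147 = -1.

-1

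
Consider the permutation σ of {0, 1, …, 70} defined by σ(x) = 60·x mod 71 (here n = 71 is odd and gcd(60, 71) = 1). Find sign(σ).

+1

Orbit of 57 under x↦60x: [57, 12, 10, 32, 3, 38, 8]… (length divides ord_71(60)).
π_60 has 3 disjoint cycles with lengths [35, 35, 1] on {0,…,70}.
3 cycles on 71: each ℓ→(−1)^(ℓ−1), product (−1)^68 = +1.
Zolotarev: (60|71) = +1, matching the cycle-count sign.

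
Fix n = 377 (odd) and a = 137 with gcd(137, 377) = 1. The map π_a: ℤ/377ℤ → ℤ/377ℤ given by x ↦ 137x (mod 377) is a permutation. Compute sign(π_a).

+1

Start at x=97: 97 → 94 → 60 → 303 → 41 → 339 → 72 → … (one orbit).
Cycle lengths of π_137 on ℤ/377ℤ: [84, 84, 84, 84, 28, 12, 1]; 7 cycles in total.
377 − 7 = 370 transpositions; sign(π) = (−1)^370 = +1.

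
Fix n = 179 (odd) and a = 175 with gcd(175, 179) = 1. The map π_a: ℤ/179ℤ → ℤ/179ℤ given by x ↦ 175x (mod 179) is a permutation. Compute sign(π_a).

-1

Start at x=38: 38 → 27 → 71 → 74 → 62 → 110 → 97 → … (one orbit).
2 cycles of lengths [178, 1].
With 2 cycles on 179 points, sign = (−1)^{179−2} = -1.
Zolotarev: (175|179) = -1, matching the cycle-count sign.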